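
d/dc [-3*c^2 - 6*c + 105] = -6*c - 6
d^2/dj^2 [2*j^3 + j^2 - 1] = 12*j + 2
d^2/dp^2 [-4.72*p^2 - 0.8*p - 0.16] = -9.44000000000000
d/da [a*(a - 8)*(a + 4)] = 3*a^2 - 8*a - 32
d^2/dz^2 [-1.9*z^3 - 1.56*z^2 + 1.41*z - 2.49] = -11.4*z - 3.12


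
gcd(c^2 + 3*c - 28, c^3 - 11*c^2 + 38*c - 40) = c - 4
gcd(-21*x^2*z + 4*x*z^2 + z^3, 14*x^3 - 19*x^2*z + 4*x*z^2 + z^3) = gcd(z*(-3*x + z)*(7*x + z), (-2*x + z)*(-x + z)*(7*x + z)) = 7*x + z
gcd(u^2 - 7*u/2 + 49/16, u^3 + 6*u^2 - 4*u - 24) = 1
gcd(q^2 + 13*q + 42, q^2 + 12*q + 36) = q + 6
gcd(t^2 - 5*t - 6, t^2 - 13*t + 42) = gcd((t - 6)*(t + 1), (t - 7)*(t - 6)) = t - 6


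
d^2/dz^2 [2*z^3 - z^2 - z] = 12*z - 2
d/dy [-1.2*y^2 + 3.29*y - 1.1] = 3.29 - 2.4*y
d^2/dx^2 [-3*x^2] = -6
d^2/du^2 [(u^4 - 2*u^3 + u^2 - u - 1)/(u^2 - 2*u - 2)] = 2*(u^6 - 6*u^5 + 6*u^4 + 21*u^3 + 3*u^2 - 24*u + 2)/(u^6 - 6*u^5 + 6*u^4 + 16*u^3 - 12*u^2 - 24*u - 8)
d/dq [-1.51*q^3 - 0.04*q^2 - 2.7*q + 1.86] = -4.53*q^2 - 0.08*q - 2.7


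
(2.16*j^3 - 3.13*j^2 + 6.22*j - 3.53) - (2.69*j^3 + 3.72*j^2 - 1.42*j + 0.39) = -0.53*j^3 - 6.85*j^2 + 7.64*j - 3.92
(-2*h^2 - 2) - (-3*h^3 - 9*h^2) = 3*h^3 + 7*h^2 - 2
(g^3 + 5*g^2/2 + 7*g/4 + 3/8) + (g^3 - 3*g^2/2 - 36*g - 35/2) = 2*g^3 + g^2 - 137*g/4 - 137/8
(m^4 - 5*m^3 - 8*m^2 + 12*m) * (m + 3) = m^5 - 2*m^4 - 23*m^3 - 12*m^2 + 36*m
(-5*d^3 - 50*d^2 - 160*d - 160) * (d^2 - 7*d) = -5*d^5 - 15*d^4 + 190*d^3 + 960*d^2 + 1120*d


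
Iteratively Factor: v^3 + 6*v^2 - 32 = (v + 4)*(v^2 + 2*v - 8) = (v - 2)*(v + 4)*(v + 4)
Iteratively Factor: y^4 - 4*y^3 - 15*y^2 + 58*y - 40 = (y - 5)*(y^3 + y^2 - 10*y + 8) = (y - 5)*(y - 2)*(y^2 + 3*y - 4) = (y - 5)*(y - 2)*(y - 1)*(y + 4)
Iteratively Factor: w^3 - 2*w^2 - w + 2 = (w - 2)*(w^2 - 1) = (w - 2)*(w + 1)*(w - 1)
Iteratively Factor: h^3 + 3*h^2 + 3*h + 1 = (h + 1)*(h^2 + 2*h + 1) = (h + 1)^2*(h + 1)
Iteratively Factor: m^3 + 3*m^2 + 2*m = (m + 1)*(m^2 + 2*m) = m*(m + 1)*(m + 2)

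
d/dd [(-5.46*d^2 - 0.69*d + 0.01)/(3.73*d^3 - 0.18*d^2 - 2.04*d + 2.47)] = (20.3658*d^4 + 5.1474*d^3 + 10.9023*d^2 - 26.9688*d - 1.6839)/(13.9129*d^6 - 1.3428*d^5 - 15.186*d^4 + 19.1606*d^3 + 3.2724*d^2 - 10.0776*d + 6.1009)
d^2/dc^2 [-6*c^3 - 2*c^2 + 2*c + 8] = -36*c - 4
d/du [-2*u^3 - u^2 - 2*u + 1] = -6*u^2 - 2*u - 2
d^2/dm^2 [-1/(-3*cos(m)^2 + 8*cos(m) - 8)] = 2*(18*sin(m)^4 + 7*sin(m)^2 + 77*cos(m) - 9*cos(3*m) - 65)/(3*sin(m)^2 + 8*cos(m) - 11)^3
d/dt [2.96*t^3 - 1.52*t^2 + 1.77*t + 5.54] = 8.88*t^2 - 3.04*t + 1.77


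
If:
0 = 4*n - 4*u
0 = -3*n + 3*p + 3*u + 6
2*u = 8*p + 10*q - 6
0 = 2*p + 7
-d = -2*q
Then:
No Solution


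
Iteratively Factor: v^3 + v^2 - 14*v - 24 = (v - 4)*(v^2 + 5*v + 6) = (v - 4)*(v + 2)*(v + 3)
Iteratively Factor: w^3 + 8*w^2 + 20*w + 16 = (w + 4)*(w^2 + 4*w + 4) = (w + 2)*(w + 4)*(w + 2)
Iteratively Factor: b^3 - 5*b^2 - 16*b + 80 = (b - 5)*(b^2 - 16) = (b - 5)*(b - 4)*(b + 4)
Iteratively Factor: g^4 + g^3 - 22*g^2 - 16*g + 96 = (g - 4)*(g^3 + 5*g^2 - 2*g - 24) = (g - 4)*(g + 3)*(g^2 + 2*g - 8) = (g - 4)*(g + 3)*(g + 4)*(g - 2)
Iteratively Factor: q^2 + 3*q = (q)*(q + 3)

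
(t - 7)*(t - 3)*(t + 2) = t^3 - 8*t^2 + t + 42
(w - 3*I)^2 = w^2 - 6*I*w - 9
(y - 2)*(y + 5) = y^2 + 3*y - 10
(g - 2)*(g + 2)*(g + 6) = g^3 + 6*g^2 - 4*g - 24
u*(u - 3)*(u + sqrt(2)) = u^3 - 3*u^2 + sqrt(2)*u^2 - 3*sqrt(2)*u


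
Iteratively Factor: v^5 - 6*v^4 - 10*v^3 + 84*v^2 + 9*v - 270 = (v - 3)*(v^4 - 3*v^3 - 19*v^2 + 27*v + 90) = (v - 5)*(v - 3)*(v^3 + 2*v^2 - 9*v - 18) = (v - 5)*(v - 3)*(v + 2)*(v^2 - 9) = (v - 5)*(v - 3)*(v + 2)*(v + 3)*(v - 3)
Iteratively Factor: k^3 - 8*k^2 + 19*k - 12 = (k - 4)*(k^2 - 4*k + 3) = (k - 4)*(k - 3)*(k - 1)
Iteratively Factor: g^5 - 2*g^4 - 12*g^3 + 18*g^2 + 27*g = (g + 3)*(g^4 - 5*g^3 + 3*g^2 + 9*g) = g*(g + 3)*(g^3 - 5*g^2 + 3*g + 9) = g*(g + 1)*(g + 3)*(g^2 - 6*g + 9) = g*(g - 3)*(g + 1)*(g + 3)*(g - 3)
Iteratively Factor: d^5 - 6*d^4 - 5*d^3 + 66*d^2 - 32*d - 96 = (d + 3)*(d^4 - 9*d^3 + 22*d^2 - 32) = (d - 2)*(d + 3)*(d^3 - 7*d^2 + 8*d + 16) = (d - 2)*(d + 1)*(d + 3)*(d^2 - 8*d + 16) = (d - 4)*(d - 2)*(d + 1)*(d + 3)*(d - 4)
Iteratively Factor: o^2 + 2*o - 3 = (o + 3)*(o - 1)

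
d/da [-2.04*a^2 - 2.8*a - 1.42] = -4.08*a - 2.8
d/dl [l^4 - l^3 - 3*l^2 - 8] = l*(4*l^2 - 3*l - 6)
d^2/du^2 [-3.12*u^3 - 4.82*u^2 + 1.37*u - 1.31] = -18.72*u - 9.64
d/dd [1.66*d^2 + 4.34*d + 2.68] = 3.32*d + 4.34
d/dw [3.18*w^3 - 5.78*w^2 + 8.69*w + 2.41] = 9.54*w^2 - 11.56*w + 8.69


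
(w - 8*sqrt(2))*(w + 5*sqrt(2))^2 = w^3 + 2*sqrt(2)*w^2 - 110*w - 400*sqrt(2)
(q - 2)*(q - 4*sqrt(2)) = q^2 - 4*sqrt(2)*q - 2*q + 8*sqrt(2)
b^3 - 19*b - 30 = (b - 5)*(b + 2)*(b + 3)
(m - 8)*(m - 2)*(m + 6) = m^3 - 4*m^2 - 44*m + 96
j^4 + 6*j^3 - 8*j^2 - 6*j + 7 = (j - 1)^2*(j + 1)*(j + 7)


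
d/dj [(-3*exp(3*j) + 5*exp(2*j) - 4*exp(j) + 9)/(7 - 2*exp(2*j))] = (6*exp(4*j) - 71*exp(2*j) + 106*exp(j) - 28)*exp(j)/(4*exp(4*j) - 28*exp(2*j) + 49)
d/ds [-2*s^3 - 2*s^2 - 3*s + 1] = -6*s^2 - 4*s - 3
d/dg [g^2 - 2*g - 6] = 2*g - 2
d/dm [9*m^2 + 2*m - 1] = 18*m + 2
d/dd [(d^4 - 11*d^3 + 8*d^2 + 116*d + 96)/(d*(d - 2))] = (2*d^5 - 17*d^4 + 44*d^3 - 132*d^2 - 192*d + 192)/(d^2*(d^2 - 4*d + 4))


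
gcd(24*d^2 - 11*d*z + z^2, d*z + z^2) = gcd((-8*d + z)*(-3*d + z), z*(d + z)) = 1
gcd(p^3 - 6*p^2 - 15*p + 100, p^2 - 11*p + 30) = p - 5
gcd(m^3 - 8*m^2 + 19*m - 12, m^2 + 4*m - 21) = m - 3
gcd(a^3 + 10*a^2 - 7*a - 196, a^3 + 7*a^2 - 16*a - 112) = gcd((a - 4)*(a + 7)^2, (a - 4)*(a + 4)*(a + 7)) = a^2 + 3*a - 28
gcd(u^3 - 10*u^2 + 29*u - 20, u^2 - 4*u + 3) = u - 1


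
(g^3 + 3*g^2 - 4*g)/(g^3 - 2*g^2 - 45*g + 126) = g*(g^2 + 3*g - 4)/(g^3 - 2*g^2 - 45*g + 126)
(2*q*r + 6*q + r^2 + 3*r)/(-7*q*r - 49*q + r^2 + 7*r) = (-2*q*r - 6*q - r^2 - 3*r)/(7*q*r + 49*q - r^2 - 7*r)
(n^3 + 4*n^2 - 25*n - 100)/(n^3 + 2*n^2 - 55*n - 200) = (n^2 - n - 20)/(n^2 - 3*n - 40)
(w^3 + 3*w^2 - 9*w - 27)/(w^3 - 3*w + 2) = (w^3 + 3*w^2 - 9*w - 27)/(w^3 - 3*w + 2)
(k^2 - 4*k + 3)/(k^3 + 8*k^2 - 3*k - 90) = (k - 1)/(k^2 + 11*k + 30)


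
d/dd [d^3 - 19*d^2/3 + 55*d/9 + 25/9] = 3*d^2 - 38*d/3 + 55/9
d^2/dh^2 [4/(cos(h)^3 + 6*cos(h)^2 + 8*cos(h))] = 4*((35*cos(h) + 48*cos(2*h) + 9*cos(3*h))*(cos(h)^2 + 6*cos(h) + 8)*cos(h)/4 + 2*(3*cos(h)^2 + 12*cos(h) + 8)^2*sin(h)^2)/((cos(h)^2 + 6*cos(h) + 8)^3*cos(h)^3)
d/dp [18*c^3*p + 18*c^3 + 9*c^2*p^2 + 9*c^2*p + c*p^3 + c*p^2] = c*(18*c^2 + 18*c*p + 9*c + 3*p^2 + 2*p)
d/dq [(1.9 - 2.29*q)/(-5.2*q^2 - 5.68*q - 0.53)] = (-11.908*q^2 + 19.76*q + 12.0057)/(27.04*q^4 + 59.072*q^3 + 37.7744*q^2 + 6.0208*q + 0.2809)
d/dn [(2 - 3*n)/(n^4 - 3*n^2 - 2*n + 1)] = (-3*n^4 + 9*n^2 + 6*n - 2*(3*n - 2)*(-2*n^3 + 3*n + 1) - 3)/(n^4 - 3*n^2 - 2*n + 1)^2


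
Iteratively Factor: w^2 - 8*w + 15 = (w - 3)*(w - 5)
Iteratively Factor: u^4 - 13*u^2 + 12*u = (u - 3)*(u^3 + 3*u^2 - 4*u) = (u - 3)*(u - 1)*(u^2 + 4*u) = u*(u - 3)*(u - 1)*(u + 4)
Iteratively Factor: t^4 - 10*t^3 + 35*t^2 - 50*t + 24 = (t - 1)*(t^3 - 9*t^2 + 26*t - 24) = (t - 2)*(t - 1)*(t^2 - 7*t + 12) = (t - 3)*(t - 2)*(t - 1)*(t - 4)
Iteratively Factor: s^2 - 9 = (s - 3)*(s + 3)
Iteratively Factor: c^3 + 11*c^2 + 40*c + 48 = (c + 4)*(c^2 + 7*c + 12) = (c + 4)^2*(c + 3)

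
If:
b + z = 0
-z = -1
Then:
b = -1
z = 1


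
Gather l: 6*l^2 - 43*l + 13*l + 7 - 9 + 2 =6*l^2 - 30*l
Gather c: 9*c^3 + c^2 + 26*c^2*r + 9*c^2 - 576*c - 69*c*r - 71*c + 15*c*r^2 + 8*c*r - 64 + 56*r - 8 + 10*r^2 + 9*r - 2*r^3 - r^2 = 9*c^3 + c^2*(26*r + 10) + c*(15*r^2 - 61*r - 647) - 2*r^3 + 9*r^2 + 65*r - 72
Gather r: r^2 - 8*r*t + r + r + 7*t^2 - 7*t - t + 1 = r^2 + r*(2 - 8*t) + 7*t^2 - 8*t + 1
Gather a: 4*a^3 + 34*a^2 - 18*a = 4*a^3 + 34*a^2 - 18*a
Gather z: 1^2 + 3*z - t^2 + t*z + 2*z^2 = -t^2 + 2*z^2 + z*(t + 3) + 1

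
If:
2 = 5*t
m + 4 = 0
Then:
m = -4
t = 2/5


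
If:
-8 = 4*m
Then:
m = -2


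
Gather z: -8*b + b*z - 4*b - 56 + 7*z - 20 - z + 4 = -12*b + z*(b + 6) - 72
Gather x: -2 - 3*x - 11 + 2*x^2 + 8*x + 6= 2*x^2 + 5*x - 7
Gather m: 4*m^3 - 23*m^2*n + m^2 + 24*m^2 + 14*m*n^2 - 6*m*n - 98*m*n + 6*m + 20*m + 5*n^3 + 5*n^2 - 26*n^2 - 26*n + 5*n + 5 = 4*m^3 + m^2*(25 - 23*n) + m*(14*n^2 - 104*n + 26) + 5*n^3 - 21*n^2 - 21*n + 5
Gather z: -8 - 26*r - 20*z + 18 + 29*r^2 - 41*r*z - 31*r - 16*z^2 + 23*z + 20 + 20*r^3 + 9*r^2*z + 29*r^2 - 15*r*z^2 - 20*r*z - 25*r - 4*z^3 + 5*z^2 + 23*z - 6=20*r^3 + 58*r^2 - 82*r - 4*z^3 + z^2*(-15*r - 11) + z*(9*r^2 - 61*r + 26) + 24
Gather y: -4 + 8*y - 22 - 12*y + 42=16 - 4*y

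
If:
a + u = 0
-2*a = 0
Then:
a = 0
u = 0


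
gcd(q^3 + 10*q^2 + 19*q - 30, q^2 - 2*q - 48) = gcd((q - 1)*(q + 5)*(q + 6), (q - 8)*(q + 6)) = q + 6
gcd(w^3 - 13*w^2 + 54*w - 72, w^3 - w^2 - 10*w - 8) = w - 4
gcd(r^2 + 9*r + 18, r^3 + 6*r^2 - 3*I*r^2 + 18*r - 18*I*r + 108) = r + 6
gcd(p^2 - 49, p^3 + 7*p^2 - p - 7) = p + 7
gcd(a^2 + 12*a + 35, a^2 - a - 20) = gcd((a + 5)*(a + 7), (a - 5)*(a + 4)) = 1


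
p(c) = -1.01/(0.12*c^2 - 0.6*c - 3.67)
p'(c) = -1.01*(0.6 - 0.24*c)/(0.12*c^2 - 0.6*c - 3.67)^2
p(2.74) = 0.23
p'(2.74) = 0.00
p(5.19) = 0.28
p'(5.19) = 0.05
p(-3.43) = 5.04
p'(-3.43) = -35.86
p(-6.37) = -0.20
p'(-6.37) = -0.09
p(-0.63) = 0.31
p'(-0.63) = -0.07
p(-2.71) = 0.87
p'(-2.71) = -0.93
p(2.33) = 0.23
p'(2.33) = -0.00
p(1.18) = 0.24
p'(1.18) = -0.02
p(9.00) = -1.55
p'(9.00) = 3.73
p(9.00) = -1.55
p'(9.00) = 3.73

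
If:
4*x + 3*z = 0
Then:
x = -3*z/4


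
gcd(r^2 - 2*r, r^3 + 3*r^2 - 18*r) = r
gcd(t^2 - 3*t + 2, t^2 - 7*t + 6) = t - 1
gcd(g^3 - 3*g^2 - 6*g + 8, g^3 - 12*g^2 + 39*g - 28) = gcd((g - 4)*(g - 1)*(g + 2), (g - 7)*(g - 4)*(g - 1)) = g^2 - 5*g + 4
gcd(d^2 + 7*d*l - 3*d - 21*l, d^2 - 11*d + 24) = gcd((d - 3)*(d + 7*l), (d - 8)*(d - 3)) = d - 3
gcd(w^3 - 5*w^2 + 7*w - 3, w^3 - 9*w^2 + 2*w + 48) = w - 3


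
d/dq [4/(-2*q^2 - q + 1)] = 4*(4*q + 1)/(2*q^2 + q - 1)^2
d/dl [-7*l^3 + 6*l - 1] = 6 - 21*l^2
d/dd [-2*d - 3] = -2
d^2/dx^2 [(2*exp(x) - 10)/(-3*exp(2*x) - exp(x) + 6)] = (-18*exp(4*x) + 366*exp(3*x) - 126*exp(2*x) + 718*exp(x) - 12)*exp(x)/(27*exp(6*x) + 27*exp(5*x) - 153*exp(4*x) - 107*exp(3*x) + 306*exp(2*x) + 108*exp(x) - 216)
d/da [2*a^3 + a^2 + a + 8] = 6*a^2 + 2*a + 1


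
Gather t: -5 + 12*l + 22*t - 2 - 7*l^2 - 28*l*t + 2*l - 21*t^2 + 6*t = -7*l^2 + 14*l - 21*t^2 + t*(28 - 28*l) - 7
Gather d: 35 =35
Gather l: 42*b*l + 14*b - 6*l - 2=14*b + l*(42*b - 6) - 2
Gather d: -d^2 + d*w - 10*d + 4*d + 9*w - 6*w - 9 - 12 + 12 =-d^2 + d*(w - 6) + 3*w - 9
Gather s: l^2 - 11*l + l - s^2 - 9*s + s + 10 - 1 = l^2 - 10*l - s^2 - 8*s + 9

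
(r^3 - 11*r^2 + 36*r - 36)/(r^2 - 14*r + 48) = (r^2 - 5*r + 6)/(r - 8)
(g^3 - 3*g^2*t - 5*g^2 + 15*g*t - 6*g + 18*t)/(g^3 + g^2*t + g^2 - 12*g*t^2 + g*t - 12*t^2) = (g - 6)/(g + 4*t)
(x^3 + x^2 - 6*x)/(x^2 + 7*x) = (x^2 + x - 6)/(x + 7)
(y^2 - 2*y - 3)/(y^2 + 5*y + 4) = (y - 3)/(y + 4)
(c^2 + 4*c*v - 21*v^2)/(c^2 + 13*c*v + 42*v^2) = (c - 3*v)/(c + 6*v)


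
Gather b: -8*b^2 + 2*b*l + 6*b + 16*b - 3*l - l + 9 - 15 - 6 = -8*b^2 + b*(2*l + 22) - 4*l - 12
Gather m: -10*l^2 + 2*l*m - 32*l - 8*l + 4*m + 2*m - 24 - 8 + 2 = -10*l^2 - 40*l + m*(2*l + 6) - 30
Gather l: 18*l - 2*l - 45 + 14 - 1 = 16*l - 32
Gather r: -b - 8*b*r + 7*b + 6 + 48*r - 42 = 6*b + r*(48 - 8*b) - 36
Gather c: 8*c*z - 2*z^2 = 8*c*z - 2*z^2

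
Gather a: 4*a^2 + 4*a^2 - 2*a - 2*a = 8*a^2 - 4*a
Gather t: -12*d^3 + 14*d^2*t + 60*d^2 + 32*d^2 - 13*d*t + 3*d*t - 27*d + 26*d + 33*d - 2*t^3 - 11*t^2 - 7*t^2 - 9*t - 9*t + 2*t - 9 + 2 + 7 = -12*d^3 + 92*d^2 + 32*d - 2*t^3 - 18*t^2 + t*(14*d^2 - 10*d - 16)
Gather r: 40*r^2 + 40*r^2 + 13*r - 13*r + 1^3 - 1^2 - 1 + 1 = 80*r^2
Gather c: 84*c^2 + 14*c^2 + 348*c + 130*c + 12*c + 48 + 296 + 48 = 98*c^2 + 490*c + 392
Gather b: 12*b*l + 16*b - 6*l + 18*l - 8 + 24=b*(12*l + 16) + 12*l + 16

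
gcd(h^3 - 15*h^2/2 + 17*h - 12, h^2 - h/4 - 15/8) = h - 3/2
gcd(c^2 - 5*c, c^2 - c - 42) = 1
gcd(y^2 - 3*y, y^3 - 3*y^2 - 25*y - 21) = 1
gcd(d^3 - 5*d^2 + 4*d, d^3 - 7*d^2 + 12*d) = d^2 - 4*d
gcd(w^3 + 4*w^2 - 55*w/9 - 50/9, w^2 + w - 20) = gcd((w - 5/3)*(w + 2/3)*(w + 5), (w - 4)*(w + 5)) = w + 5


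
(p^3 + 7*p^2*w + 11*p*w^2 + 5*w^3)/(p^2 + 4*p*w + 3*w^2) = (p^2 + 6*p*w + 5*w^2)/(p + 3*w)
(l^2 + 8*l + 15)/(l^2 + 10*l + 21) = (l + 5)/(l + 7)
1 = 1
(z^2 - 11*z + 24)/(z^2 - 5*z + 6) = (z - 8)/(z - 2)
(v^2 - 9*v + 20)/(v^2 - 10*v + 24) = (v - 5)/(v - 6)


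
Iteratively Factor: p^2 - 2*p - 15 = (p + 3)*(p - 5)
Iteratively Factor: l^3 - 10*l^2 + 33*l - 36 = (l - 4)*(l^2 - 6*l + 9) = (l - 4)*(l - 3)*(l - 3)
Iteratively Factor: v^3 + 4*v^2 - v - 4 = (v + 1)*(v^2 + 3*v - 4) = (v - 1)*(v + 1)*(v + 4)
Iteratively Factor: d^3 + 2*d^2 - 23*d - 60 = (d + 3)*(d^2 - d - 20) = (d + 3)*(d + 4)*(d - 5)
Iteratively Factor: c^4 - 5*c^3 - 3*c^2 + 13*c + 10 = (c + 1)*(c^3 - 6*c^2 + 3*c + 10) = (c + 1)^2*(c^2 - 7*c + 10) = (c - 2)*(c + 1)^2*(c - 5)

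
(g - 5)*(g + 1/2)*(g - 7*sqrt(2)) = g^3 - 7*sqrt(2)*g^2 - 9*g^2/2 - 5*g/2 + 63*sqrt(2)*g/2 + 35*sqrt(2)/2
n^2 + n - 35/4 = (n - 5/2)*(n + 7/2)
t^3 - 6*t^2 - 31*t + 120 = (t - 8)*(t - 3)*(t + 5)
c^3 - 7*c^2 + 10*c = c*(c - 5)*(c - 2)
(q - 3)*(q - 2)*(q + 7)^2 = q^4 + 9*q^3 - 15*q^2 - 161*q + 294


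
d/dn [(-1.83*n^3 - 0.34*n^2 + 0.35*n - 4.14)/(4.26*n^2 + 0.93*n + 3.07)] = (-7.7958*n^4 - 3.4038*n^3 - 18.6615*n^2 + 33.1852*n + 4.9247)/(18.1476*n^4 + 7.9236*n^3 + 27.0213*n^2 + 5.7102*n + 9.4249)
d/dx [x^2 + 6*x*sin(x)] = 6*x*cos(x) + 2*x + 6*sin(x)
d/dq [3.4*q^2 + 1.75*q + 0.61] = 6.8*q + 1.75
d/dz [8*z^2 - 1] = 16*z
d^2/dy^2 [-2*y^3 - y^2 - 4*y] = -12*y - 2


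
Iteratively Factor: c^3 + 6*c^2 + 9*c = (c)*(c^2 + 6*c + 9) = c*(c + 3)*(c + 3)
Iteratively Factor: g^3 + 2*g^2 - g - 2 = (g + 1)*(g^2 + g - 2) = (g + 1)*(g + 2)*(g - 1)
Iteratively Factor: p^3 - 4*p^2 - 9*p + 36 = (p - 3)*(p^2 - p - 12) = (p - 3)*(p + 3)*(p - 4)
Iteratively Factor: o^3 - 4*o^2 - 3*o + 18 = (o - 3)*(o^2 - o - 6) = (o - 3)^2*(o + 2)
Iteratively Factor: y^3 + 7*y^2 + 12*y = (y + 3)*(y^2 + 4*y) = y*(y + 3)*(y + 4)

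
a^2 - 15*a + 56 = (a - 8)*(a - 7)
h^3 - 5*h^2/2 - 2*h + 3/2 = (h - 3)*(h - 1/2)*(h + 1)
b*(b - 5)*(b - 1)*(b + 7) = b^4 + b^3 - 37*b^2 + 35*b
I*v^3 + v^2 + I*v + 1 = (v - I)*(v + I)*(I*v + 1)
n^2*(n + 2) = n^3 + 2*n^2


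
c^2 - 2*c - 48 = (c - 8)*(c + 6)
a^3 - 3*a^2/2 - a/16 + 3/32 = (a - 3/2)*(a - 1/4)*(a + 1/4)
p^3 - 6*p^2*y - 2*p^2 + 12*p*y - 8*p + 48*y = (p - 4)*(p + 2)*(p - 6*y)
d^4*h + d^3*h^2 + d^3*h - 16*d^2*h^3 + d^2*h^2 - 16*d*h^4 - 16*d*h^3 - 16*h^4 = (d - 4*h)*(d + h)*(d + 4*h)*(d*h + h)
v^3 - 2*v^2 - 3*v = v*(v - 3)*(v + 1)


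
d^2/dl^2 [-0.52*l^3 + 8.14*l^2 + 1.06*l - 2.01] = 16.28 - 3.12*l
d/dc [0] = 0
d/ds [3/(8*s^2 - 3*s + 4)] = 3*(3 - 16*s)/(8*s^2 - 3*s + 4)^2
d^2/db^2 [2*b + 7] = 0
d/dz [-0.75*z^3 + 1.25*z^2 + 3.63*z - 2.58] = -2.25*z^2 + 2.5*z + 3.63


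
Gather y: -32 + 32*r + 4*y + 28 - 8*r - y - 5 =24*r + 3*y - 9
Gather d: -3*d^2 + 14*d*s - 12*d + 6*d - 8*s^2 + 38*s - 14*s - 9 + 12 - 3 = -3*d^2 + d*(14*s - 6) - 8*s^2 + 24*s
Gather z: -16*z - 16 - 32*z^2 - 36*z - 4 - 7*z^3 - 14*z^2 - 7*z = -7*z^3 - 46*z^2 - 59*z - 20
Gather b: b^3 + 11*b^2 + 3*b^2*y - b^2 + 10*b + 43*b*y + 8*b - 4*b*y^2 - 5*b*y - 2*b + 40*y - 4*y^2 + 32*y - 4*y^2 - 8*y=b^3 + b^2*(3*y + 10) + b*(-4*y^2 + 38*y + 16) - 8*y^2 + 64*y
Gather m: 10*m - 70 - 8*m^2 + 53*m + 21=-8*m^2 + 63*m - 49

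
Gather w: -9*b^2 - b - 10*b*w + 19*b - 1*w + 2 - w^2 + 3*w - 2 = -9*b^2 + 18*b - w^2 + w*(2 - 10*b)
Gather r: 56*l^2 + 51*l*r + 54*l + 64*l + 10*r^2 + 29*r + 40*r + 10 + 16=56*l^2 + 118*l + 10*r^2 + r*(51*l + 69) + 26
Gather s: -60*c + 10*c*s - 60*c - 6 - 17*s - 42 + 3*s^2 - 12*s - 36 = -120*c + 3*s^2 + s*(10*c - 29) - 84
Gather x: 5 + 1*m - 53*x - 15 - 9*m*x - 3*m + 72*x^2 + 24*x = -2*m + 72*x^2 + x*(-9*m - 29) - 10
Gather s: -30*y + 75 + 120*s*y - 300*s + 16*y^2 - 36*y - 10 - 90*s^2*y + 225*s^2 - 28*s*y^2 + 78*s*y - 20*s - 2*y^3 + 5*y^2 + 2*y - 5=s^2*(225 - 90*y) + s*(-28*y^2 + 198*y - 320) - 2*y^3 + 21*y^2 - 64*y + 60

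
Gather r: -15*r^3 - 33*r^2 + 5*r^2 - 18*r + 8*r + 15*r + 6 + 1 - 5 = -15*r^3 - 28*r^2 + 5*r + 2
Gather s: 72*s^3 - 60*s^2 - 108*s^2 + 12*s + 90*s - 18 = 72*s^3 - 168*s^2 + 102*s - 18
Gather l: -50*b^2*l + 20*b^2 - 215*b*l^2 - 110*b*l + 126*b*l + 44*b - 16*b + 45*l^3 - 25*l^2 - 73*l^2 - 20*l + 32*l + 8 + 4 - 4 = 20*b^2 + 28*b + 45*l^3 + l^2*(-215*b - 98) + l*(-50*b^2 + 16*b + 12) + 8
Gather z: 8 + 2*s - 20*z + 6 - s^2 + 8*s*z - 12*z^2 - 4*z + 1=-s^2 + 2*s - 12*z^2 + z*(8*s - 24) + 15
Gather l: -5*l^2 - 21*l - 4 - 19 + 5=-5*l^2 - 21*l - 18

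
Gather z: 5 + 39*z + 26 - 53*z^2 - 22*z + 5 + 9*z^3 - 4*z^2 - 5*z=9*z^3 - 57*z^2 + 12*z + 36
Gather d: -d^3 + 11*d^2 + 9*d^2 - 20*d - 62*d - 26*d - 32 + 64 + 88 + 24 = -d^3 + 20*d^2 - 108*d + 144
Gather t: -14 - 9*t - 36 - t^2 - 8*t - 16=-t^2 - 17*t - 66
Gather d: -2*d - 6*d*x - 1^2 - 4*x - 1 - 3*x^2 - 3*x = d*(-6*x - 2) - 3*x^2 - 7*x - 2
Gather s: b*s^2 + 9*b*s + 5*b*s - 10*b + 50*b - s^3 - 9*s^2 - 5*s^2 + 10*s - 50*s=40*b - s^3 + s^2*(b - 14) + s*(14*b - 40)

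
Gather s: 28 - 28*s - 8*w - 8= -28*s - 8*w + 20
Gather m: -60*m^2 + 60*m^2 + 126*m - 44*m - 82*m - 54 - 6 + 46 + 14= 0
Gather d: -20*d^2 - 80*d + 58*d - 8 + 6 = -20*d^2 - 22*d - 2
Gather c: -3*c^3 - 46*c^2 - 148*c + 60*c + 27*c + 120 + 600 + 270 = -3*c^3 - 46*c^2 - 61*c + 990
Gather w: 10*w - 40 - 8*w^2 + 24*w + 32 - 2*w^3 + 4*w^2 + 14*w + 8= -2*w^3 - 4*w^2 + 48*w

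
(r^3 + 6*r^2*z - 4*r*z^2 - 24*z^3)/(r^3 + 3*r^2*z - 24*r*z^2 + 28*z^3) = (-r^2 - 8*r*z - 12*z^2)/(-r^2 - 5*r*z + 14*z^2)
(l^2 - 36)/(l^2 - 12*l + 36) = (l + 6)/(l - 6)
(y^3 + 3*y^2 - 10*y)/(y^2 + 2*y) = (y^2 + 3*y - 10)/(y + 2)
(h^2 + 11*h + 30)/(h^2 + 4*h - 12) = (h + 5)/(h - 2)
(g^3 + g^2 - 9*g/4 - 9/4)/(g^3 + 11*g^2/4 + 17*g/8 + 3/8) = 2*(2*g - 3)/(4*g + 1)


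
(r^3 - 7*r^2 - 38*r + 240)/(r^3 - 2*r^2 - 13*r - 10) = (r^2 - 2*r - 48)/(r^2 + 3*r + 2)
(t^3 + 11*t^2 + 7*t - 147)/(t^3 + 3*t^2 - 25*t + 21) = (t + 7)/(t - 1)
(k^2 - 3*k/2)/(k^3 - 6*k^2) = (k - 3/2)/(k*(k - 6))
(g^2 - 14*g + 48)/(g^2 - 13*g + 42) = (g - 8)/(g - 7)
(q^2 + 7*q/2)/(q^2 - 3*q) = (q + 7/2)/(q - 3)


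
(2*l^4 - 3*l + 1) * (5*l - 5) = 10*l^5 - 10*l^4 - 15*l^2 + 20*l - 5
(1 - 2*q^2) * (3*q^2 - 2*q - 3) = -6*q^4 + 4*q^3 + 9*q^2 - 2*q - 3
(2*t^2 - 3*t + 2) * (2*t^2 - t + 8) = 4*t^4 - 8*t^3 + 23*t^2 - 26*t + 16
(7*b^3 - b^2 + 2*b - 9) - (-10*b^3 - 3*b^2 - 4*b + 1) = 17*b^3 + 2*b^2 + 6*b - 10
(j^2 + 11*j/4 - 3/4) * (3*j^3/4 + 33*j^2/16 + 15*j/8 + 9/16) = 3*j^5/4 + 33*j^4/8 + 447*j^3/64 + 267*j^2/64 + 9*j/64 - 27/64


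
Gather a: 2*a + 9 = 2*a + 9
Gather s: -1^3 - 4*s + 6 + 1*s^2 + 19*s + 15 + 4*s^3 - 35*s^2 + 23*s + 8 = 4*s^3 - 34*s^2 + 38*s + 28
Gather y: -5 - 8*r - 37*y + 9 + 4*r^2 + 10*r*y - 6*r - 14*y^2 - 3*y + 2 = 4*r^2 - 14*r - 14*y^2 + y*(10*r - 40) + 6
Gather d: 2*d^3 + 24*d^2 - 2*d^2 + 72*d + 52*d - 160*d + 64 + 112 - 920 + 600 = 2*d^3 + 22*d^2 - 36*d - 144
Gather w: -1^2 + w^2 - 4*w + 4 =w^2 - 4*w + 3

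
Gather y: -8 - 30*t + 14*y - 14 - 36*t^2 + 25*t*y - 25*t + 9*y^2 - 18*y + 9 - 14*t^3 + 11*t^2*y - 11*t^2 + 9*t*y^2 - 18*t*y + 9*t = -14*t^3 - 47*t^2 - 46*t + y^2*(9*t + 9) + y*(11*t^2 + 7*t - 4) - 13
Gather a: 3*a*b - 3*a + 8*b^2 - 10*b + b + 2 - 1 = a*(3*b - 3) + 8*b^2 - 9*b + 1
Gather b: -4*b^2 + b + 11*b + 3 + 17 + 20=-4*b^2 + 12*b + 40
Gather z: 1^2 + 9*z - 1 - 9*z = 0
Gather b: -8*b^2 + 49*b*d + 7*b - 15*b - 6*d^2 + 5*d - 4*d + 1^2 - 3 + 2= -8*b^2 + b*(49*d - 8) - 6*d^2 + d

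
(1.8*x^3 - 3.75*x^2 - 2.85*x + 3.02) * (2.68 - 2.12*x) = -3.816*x^4 + 12.774*x^3 - 4.008*x^2 - 14.0404*x + 8.0936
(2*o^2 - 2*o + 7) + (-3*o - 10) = 2*o^2 - 5*o - 3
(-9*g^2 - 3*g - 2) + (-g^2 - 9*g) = -10*g^2 - 12*g - 2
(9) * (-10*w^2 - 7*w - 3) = -90*w^2 - 63*w - 27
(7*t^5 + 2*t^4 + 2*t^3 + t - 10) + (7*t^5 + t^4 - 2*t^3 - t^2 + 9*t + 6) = 14*t^5 + 3*t^4 - t^2 + 10*t - 4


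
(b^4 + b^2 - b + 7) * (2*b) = 2*b^5 + 2*b^3 - 2*b^2 + 14*b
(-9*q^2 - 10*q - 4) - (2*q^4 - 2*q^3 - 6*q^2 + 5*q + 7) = -2*q^4 + 2*q^3 - 3*q^2 - 15*q - 11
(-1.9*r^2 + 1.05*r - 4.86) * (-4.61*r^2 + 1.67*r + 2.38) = 8.759*r^4 - 8.0135*r^3 + 19.6361*r^2 - 5.6172*r - 11.5668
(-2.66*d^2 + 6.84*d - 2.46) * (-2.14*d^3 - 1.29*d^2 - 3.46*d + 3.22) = 5.6924*d^5 - 11.2062*d^4 + 5.6444*d^3 - 29.0582*d^2 + 30.5364*d - 7.9212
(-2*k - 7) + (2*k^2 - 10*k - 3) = 2*k^2 - 12*k - 10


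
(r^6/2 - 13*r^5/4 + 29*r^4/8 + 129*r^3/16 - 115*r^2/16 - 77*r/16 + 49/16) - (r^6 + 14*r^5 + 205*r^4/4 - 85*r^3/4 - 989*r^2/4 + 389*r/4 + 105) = -r^6/2 - 69*r^5/4 - 381*r^4/8 + 469*r^3/16 + 3841*r^2/16 - 1633*r/16 - 1631/16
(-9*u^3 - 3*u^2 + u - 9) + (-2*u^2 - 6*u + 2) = -9*u^3 - 5*u^2 - 5*u - 7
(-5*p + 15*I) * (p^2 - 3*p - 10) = -5*p^3 + 15*p^2 + 15*I*p^2 + 50*p - 45*I*p - 150*I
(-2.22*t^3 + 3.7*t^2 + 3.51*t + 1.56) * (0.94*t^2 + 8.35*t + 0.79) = -2.0868*t^5 - 15.059*t^4 + 32.4406*t^3 + 33.6979*t^2 + 15.7989*t + 1.2324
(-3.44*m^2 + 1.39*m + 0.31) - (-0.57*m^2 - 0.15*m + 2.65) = -2.87*m^2 + 1.54*m - 2.34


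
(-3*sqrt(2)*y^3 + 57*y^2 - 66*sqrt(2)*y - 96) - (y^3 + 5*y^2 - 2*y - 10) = -3*sqrt(2)*y^3 - y^3 + 52*y^2 - 66*sqrt(2)*y + 2*y - 86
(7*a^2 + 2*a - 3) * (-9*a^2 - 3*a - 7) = -63*a^4 - 39*a^3 - 28*a^2 - 5*a + 21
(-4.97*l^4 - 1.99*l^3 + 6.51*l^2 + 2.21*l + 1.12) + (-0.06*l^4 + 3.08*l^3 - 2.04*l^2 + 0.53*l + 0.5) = -5.03*l^4 + 1.09*l^3 + 4.47*l^2 + 2.74*l + 1.62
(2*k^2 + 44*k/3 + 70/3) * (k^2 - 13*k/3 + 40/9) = 2*k^4 + 6*k^3 - 94*k^2/3 - 970*k/27 + 2800/27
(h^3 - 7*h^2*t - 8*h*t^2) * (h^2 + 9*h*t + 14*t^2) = h^5 + 2*h^4*t - 57*h^3*t^2 - 170*h^2*t^3 - 112*h*t^4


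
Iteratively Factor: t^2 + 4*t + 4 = (t + 2)*(t + 2)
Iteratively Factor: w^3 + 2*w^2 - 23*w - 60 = (w + 3)*(w^2 - w - 20) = (w + 3)*(w + 4)*(w - 5)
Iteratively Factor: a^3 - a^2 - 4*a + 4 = (a - 2)*(a^2 + a - 2) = (a - 2)*(a + 2)*(a - 1)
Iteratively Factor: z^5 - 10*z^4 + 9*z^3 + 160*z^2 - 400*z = (z - 5)*(z^4 - 5*z^3 - 16*z^2 + 80*z) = z*(z - 5)*(z^3 - 5*z^2 - 16*z + 80) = z*(z - 5)*(z - 4)*(z^2 - z - 20) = z*(z - 5)^2*(z - 4)*(z + 4)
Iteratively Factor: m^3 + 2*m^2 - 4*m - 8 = (m + 2)*(m^2 - 4) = (m - 2)*(m + 2)*(m + 2)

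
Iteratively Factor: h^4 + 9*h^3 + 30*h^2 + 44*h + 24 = (h + 3)*(h^3 + 6*h^2 + 12*h + 8) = (h + 2)*(h + 3)*(h^2 + 4*h + 4) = (h + 2)^2*(h + 3)*(h + 2)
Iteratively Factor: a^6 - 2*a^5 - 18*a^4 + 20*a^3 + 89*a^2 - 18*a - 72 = (a - 3)*(a^5 + a^4 - 15*a^3 - 25*a^2 + 14*a + 24) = (a - 3)*(a + 2)*(a^4 - a^3 - 13*a^2 + a + 12) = (a - 4)*(a - 3)*(a + 2)*(a^3 + 3*a^2 - a - 3) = (a - 4)*(a - 3)*(a + 1)*(a + 2)*(a^2 + 2*a - 3) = (a - 4)*(a - 3)*(a - 1)*(a + 1)*(a + 2)*(a + 3)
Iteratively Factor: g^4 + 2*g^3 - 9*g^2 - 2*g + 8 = (g - 2)*(g^3 + 4*g^2 - g - 4) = (g - 2)*(g - 1)*(g^2 + 5*g + 4) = (g - 2)*(g - 1)*(g + 4)*(g + 1)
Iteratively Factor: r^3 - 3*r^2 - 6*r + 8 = (r + 2)*(r^2 - 5*r + 4) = (r - 1)*(r + 2)*(r - 4)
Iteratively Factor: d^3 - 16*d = (d + 4)*(d^2 - 4*d) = d*(d + 4)*(d - 4)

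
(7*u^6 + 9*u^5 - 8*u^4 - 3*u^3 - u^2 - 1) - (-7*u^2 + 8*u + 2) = 7*u^6 + 9*u^5 - 8*u^4 - 3*u^3 + 6*u^2 - 8*u - 3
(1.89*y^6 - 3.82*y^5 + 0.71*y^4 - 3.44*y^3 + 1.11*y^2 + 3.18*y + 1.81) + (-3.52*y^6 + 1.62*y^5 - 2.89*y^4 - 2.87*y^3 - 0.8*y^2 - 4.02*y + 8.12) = -1.63*y^6 - 2.2*y^5 - 2.18*y^4 - 6.31*y^3 + 0.31*y^2 - 0.839999999999999*y + 9.93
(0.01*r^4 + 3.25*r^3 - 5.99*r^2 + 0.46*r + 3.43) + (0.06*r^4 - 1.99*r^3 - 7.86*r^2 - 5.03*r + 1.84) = 0.07*r^4 + 1.26*r^3 - 13.85*r^2 - 4.57*r + 5.27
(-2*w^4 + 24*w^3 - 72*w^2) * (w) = -2*w^5 + 24*w^4 - 72*w^3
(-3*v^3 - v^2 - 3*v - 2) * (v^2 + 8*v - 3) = -3*v^5 - 25*v^4 - 2*v^3 - 23*v^2 - 7*v + 6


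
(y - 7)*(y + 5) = y^2 - 2*y - 35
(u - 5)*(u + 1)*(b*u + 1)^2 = b^2*u^4 - 4*b^2*u^3 - 5*b^2*u^2 + 2*b*u^3 - 8*b*u^2 - 10*b*u + u^2 - 4*u - 5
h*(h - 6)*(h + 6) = h^3 - 36*h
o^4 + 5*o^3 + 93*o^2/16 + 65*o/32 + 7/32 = (o + 1/4)^2*(o + 1)*(o + 7/2)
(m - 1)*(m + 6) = m^2 + 5*m - 6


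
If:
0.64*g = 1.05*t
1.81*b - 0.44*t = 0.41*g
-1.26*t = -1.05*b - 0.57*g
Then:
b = 0.00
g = 0.00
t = 0.00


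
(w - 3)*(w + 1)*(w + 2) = w^3 - 7*w - 6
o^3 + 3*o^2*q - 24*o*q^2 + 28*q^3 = (o - 2*q)^2*(o + 7*q)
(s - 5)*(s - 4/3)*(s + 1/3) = s^3 - 6*s^2 + 41*s/9 + 20/9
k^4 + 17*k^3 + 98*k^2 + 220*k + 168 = (k + 2)^2*(k + 6)*(k + 7)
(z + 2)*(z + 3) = z^2 + 5*z + 6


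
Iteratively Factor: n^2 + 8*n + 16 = (n + 4)*(n + 4)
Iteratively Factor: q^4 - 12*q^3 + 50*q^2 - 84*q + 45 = (q - 1)*(q^3 - 11*q^2 + 39*q - 45) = (q - 5)*(q - 1)*(q^2 - 6*q + 9) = (q - 5)*(q - 3)*(q - 1)*(q - 3)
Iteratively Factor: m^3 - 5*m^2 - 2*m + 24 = (m - 3)*(m^2 - 2*m - 8) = (m - 3)*(m + 2)*(m - 4)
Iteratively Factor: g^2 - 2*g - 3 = (g - 3)*(g + 1)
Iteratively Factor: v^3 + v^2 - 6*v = (v - 2)*(v^2 + 3*v) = v*(v - 2)*(v + 3)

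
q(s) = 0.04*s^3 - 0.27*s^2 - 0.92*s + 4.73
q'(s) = 0.12*s^2 - 0.54*s - 0.92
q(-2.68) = 4.49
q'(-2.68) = 1.39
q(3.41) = 0.04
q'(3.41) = -1.37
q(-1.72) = 5.31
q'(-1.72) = 0.36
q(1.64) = 2.67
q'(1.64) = -1.48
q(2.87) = 0.81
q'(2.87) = -1.48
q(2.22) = 1.79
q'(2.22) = -1.53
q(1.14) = 3.39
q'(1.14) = -1.38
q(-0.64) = 5.20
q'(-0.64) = -0.53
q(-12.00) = -92.23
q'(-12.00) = 22.84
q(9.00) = 3.74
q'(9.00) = 3.94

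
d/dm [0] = 0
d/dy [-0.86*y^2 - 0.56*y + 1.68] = -1.72*y - 0.56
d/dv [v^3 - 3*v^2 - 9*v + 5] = 3*v^2 - 6*v - 9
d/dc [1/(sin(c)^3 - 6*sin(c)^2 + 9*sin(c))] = 3*(1 - sin(c))*cos(c)/((sin(c) - 3)^3*sin(c)^2)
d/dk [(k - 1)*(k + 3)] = 2*k + 2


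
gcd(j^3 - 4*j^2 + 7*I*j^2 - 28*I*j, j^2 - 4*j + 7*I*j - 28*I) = j^2 + j*(-4 + 7*I) - 28*I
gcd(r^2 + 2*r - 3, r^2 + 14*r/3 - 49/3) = 1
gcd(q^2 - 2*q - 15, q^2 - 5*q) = q - 5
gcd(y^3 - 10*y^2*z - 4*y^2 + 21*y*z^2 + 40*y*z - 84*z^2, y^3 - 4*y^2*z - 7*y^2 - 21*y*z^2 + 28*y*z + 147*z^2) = y - 7*z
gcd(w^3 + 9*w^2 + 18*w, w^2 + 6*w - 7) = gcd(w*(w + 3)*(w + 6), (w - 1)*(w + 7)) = 1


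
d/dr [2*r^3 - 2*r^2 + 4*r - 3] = 6*r^2 - 4*r + 4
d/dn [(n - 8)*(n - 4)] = 2*n - 12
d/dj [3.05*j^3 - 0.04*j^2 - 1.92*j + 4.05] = 9.15*j^2 - 0.08*j - 1.92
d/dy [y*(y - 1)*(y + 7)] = 3*y^2 + 12*y - 7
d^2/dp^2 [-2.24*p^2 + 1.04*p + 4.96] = -4.48000000000000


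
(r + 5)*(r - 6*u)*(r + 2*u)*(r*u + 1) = r^4*u - 4*r^3*u^2 + 5*r^3*u + r^3 - 12*r^2*u^3 - 20*r^2*u^2 - 4*r^2*u + 5*r^2 - 60*r*u^3 - 12*r*u^2 - 20*r*u - 60*u^2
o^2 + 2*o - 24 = (o - 4)*(o + 6)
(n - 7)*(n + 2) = n^2 - 5*n - 14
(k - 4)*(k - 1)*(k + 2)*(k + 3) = k^4 - 15*k^2 - 10*k + 24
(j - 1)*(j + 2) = j^2 + j - 2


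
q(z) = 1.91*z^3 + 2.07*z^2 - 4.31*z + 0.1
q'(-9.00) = 422.56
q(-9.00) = -1185.83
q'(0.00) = -4.31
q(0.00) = 0.10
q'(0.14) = -3.62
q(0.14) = -0.46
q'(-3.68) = 58.05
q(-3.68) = -51.19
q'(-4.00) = 70.81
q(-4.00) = -71.78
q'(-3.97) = 69.56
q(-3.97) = -69.67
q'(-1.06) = -2.26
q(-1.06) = 4.72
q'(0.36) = -2.08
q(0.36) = -1.09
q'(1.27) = 10.19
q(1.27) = 1.88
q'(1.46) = 13.95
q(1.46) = 4.16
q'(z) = 5.73*z^2 + 4.14*z - 4.31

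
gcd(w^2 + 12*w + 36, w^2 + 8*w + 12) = w + 6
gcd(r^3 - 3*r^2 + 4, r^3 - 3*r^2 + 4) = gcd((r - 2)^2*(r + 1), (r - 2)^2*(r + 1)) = r^3 - 3*r^2 + 4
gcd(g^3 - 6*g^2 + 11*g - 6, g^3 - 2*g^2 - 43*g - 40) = 1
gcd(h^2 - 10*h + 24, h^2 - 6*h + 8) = h - 4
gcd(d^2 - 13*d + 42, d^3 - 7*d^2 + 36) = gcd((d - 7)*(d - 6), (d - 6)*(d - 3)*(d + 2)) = d - 6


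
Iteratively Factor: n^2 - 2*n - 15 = (n - 5)*(n + 3)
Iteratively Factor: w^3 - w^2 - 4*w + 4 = (w + 2)*(w^2 - 3*w + 2) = (w - 1)*(w + 2)*(w - 2)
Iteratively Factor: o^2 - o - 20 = (o - 5)*(o + 4)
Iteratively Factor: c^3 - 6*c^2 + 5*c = (c - 5)*(c^2 - c) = (c - 5)*(c - 1)*(c)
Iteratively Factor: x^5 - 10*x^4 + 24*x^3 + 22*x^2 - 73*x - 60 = (x + 1)*(x^4 - 11*x^3 + 35*x^2 - 13*x - 60) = (x - 5)*(x + 1)*(x^3 - 6*x^2 + 5*x + 12) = (x - 5)*(x - 4)*(x + 1)*(x^2 - 2*x - 3) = (x - 5)*(x - 4)*(x + 1)^2*(x - 3)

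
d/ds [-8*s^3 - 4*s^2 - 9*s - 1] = -24*s^2 - 8*s - 9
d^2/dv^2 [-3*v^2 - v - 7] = -6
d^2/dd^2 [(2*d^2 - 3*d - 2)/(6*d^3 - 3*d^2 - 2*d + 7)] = 6*(24*d^6 - 108*d^5 - 66*d^4 - 125*d^3 + 300*d^2 + 9*d + 2)/(216*d^9 - 324*d^8 - 54*d^7 + 945*d^6 - 738*d^5 - 351*d^4 + 1126*d^3 - 357*d^2 - 294*d + 343)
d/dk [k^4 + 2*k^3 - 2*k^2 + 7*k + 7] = 4*k^3 + 6*k^2 - 4*k + 7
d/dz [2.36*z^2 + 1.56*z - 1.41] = 4.72*z + 1.56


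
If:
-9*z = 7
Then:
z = -7/9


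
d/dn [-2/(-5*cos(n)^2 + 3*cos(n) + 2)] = 2*(10*cos(n) - 3)*sin(n)/(-5*cos(n)^2 + 3*cos(n) + 2)^2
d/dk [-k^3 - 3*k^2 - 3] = 3*k*(-k - 2)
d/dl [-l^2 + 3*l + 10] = 3 - 2*l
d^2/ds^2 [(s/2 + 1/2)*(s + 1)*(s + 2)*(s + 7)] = 6*s^2 + 33*s + 33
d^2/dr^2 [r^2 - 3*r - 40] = 2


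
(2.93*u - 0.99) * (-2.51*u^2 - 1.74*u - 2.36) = -7.3543*u^3 - 2.6133*u^2 - 5.1922*u + 2.3364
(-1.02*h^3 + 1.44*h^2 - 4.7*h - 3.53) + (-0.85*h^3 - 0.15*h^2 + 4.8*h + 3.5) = -1.87*h^3 + 1.29*h^2 + 0.0999999999999996*h - 0.0299999999999998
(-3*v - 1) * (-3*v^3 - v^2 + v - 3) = 9*v^4 + 6*v^3 - 2*v^2 + 8*v + 3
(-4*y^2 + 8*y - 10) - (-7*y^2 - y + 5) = 3*y^2 + 9*y - 15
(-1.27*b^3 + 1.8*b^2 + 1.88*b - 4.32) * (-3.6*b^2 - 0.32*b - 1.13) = 4.572*b^5 - 6.0736*b^4 - 5.9089*b^3 + 12.9164*b^2 - 0.742*b + 4.8816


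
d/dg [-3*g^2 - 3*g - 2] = -6*g - 3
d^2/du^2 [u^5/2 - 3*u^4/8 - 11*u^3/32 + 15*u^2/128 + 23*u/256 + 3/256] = 10*u^3 - 9*u^2/2 - 33*u/16 + 15/64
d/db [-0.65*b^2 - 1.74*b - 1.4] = -1.3*b - 1.74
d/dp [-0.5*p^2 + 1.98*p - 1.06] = 1.98 - 1.0*p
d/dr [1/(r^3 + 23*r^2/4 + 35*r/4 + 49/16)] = 64*(-12*r^2 - 46*r - 35)/(16*r^3 + 92*r^2 + 140*r + 49)^2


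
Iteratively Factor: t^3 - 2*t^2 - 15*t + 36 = (t - 3)*(t^2 + t - 12) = (t - 3)^2*(t + 4)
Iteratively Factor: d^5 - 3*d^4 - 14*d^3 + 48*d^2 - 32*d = (d)*(d^4 - 3*d^3 - 14*d^2 + 48*d - 32) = d*(d - 4)*(d^3 + d^2 - 10*d + 8) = d*(d - 4)*(d + 4)*(d^2 - 3*d + 2) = d*(d - 4)*(d - 2)*(d + 4)*(d - 1)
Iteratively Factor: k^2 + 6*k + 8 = (k + 4)*(k + 2)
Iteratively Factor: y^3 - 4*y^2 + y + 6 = (y - 3)*(y^2 - y - 2) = (y - 3)*(y - 2)*(y + 1)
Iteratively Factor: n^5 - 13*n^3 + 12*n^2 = (n)*(n^4 - 13*n^2 + 12*n) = n^2*(n^3 - 13*n + 12) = n^2*(n - 1)*(n^2 + n - 12) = n^2*(n - 3)*(n - 1)*(n + 4)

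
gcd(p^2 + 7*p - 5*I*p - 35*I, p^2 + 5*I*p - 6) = 1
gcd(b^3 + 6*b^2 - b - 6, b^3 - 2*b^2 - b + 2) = b^2 - 1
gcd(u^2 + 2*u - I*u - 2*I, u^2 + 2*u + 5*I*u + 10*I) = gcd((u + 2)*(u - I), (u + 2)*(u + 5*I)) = u + 2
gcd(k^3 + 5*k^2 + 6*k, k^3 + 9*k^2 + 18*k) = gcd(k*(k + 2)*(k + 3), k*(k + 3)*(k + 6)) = k^2 + 3*k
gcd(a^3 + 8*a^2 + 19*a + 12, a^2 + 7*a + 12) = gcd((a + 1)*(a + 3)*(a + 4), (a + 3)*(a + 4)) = a^2 + 7*a + 12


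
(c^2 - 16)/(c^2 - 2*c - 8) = (c + 4)/(c + 2)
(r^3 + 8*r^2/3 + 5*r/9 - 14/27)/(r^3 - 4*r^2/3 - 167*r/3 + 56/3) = (r^2 + 3*r + 14/9)/(r^2 - r - 56)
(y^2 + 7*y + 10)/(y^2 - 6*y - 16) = (y + 5)/(y - 8)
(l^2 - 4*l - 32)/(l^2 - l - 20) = (l - 8)/(l - 5)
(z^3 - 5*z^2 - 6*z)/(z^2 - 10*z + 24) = z*(z + 1)/(z - 4)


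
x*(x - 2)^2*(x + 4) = x^4 - 12*x^2 + 16*x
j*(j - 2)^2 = j^3 - 4*j^2 + 4*j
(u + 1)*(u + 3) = u^2 + 4*u + 3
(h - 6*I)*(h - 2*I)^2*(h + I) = h^4 - 9*I*h^3 - 18*h^2 - 4*I*h - 24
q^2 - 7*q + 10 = (q - 5)*(q - 2)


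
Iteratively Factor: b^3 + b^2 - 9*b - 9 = (b - 3)*(b^2 + 4*b + 3) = (b - 3)*(b + 3)*(b + 1)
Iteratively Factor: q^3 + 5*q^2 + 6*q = (q + 2)*(q^2 + 3*q) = q*(q + 2)*(q + 3)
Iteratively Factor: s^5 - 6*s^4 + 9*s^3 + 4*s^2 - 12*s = (s - 2)*(s^4 - 4*s^3 + s^2 + 6*s) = (s - 2)^2*(s^3 - 2*s^2 - 3*s) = (s - 2)^2*(s + 1)*(s^2 - 3*s) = s*(s - 2)^2*(s + 1)*(s - 3)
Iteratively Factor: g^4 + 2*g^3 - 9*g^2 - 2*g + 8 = (g - 1)*(g^3 + 3*g^2 - 6*g - 8) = (g - 1)*(g + 1)*(g^2 + 2*g - 8) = (g - 2)*(g - 1)*(g + 1)*(g + 4)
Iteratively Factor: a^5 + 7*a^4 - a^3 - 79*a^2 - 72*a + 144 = (a + 3)*(a^4 + 4*a^3 - 13*a^2 - 40*a + 48) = (a - 3)*(a + 3)*(a^3 + 7*a^2 + 8*a - 16) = (a - 3)*(a + 3)*(a + 4)*(a^2 + 3*a - 4) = (a - 3)*(a + 3)*(a + 4)^2*(a - 1)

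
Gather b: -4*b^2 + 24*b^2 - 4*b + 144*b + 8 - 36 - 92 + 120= 20*b^2 + 140*b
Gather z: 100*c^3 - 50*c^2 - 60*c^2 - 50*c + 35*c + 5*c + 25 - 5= 100*c^3 - 110*c^2 - 10*c + 20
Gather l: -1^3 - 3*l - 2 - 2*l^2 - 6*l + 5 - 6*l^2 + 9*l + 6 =8 - 8*l^2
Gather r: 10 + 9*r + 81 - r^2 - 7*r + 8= -r^2 + 2*r + 99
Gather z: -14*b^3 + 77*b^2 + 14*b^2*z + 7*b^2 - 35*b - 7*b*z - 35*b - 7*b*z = -14*b^3 + 84*b^2 - 70*b + z*(14*b^2 - 14*b)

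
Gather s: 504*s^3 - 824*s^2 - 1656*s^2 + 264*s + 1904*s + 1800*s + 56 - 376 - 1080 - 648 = 504*s^3 - 2480*s^2 + 3968*s - 2048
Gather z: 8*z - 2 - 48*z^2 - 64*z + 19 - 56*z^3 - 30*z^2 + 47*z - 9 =-56*z^3 - 78*z^2 - 9*z + 8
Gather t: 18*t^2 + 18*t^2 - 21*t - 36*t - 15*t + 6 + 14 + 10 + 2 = 36*t^2 - 72*t + 32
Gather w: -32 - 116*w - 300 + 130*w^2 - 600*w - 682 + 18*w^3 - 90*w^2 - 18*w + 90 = 18*w^3 + 40*w^2 - 734*w - 924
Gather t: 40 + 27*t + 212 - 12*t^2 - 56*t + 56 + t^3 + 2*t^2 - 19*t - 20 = t^3 - 10*t^2 - 48*t + 288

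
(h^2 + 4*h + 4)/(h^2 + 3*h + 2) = (h + 2)/(h + 1)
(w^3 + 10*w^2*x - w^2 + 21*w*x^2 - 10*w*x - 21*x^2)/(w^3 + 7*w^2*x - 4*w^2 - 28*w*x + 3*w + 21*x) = (w + 3*x)/(w - 3)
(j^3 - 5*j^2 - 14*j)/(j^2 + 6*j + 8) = j*(j - 7)/(j + 4)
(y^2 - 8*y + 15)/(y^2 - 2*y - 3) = (y - 5)/(y + 1)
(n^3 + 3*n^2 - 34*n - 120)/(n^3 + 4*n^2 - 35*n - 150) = (n + 4)/(n + 5)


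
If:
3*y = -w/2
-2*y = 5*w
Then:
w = 0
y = 0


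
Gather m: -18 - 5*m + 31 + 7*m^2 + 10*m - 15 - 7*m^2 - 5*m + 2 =0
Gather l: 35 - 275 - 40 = -280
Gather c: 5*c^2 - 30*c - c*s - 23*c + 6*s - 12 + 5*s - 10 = 5*c^2 + c*(-s - 53) + 11*s - 22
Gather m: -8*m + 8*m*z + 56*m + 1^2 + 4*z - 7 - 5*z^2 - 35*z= m*(8*z + 48) - 5*z^2 - 31*z - 6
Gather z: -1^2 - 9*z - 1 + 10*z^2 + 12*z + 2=10*z^2 + 3*z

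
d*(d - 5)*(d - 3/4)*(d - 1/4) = d^4 - 6*d^3 + 83*d^2/16 - 15*d/16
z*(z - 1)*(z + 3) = z^3 + 2*z^2 - 3*z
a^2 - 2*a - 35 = (a - 7)*(a + 5)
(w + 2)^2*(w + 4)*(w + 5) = w^4 + 13*w^3 + 60*w^2 + 116*w + 80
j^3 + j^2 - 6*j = j*(j - 2)*(j + 3)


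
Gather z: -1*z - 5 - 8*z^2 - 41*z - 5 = -8*z^2 - 42*z - 10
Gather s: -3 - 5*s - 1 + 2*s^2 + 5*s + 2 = 2*s^2 - 2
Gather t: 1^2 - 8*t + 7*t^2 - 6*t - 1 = 7*t^2 - 14*t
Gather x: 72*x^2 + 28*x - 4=72*x^2 + 28*x - 4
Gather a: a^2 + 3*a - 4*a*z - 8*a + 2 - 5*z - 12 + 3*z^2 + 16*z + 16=a^2 + a*(-4*z - 5) + 3*z^2 + 11*z + 6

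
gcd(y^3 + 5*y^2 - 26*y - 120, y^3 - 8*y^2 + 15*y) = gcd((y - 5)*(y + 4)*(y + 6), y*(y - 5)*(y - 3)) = y - 5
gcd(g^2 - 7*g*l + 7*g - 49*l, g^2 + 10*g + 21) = g + 7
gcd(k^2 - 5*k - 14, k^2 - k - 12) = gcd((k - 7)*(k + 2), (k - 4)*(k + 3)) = 1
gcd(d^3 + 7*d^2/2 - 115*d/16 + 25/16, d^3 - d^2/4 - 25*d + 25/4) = d^2 + 19*d/4 - 5/4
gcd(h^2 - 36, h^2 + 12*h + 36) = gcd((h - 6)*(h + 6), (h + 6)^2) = h + 6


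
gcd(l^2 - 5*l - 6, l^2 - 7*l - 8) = l + 1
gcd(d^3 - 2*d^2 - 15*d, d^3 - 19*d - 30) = d^2 - 2*d - 15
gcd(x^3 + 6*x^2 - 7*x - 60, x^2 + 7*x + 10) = x + 5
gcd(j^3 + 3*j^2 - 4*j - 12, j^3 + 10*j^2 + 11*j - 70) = j - 2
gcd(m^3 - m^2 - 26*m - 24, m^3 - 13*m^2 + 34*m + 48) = m^2 - 5*m - 6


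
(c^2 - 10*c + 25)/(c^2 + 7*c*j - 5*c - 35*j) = (c - 5)/(c + 7*j)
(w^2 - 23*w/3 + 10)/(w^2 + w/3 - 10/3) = (w - 6)/(w + 2)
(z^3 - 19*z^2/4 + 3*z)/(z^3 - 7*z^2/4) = (4*z^2 - 19*z + 12)/(z*(4*z - 7))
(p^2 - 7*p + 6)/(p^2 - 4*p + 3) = (p - 6)/(p - 3)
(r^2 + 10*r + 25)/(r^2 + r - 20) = (r + 5)/(r - 4)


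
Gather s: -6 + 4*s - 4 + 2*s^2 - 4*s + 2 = 2*s^2 - 8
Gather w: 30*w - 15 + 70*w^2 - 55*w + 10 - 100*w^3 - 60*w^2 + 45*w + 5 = -100*w^3 + 10*w^2 + 20*w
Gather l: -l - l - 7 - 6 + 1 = -2*l - 12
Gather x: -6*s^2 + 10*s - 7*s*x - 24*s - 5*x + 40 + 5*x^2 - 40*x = -6*s^2 - 14*s + 5*x^2 + x*(-7*s - 45) + 40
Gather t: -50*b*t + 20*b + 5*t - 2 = 20*b + t*(5 - 50*b) - 2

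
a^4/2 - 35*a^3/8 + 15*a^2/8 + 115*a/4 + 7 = (a/2 + 1)*(a - 7)*(a - 4)*(a + 1/4)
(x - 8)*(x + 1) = x^2 - 7*x - 8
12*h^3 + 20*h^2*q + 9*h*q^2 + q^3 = (h + q)*(2*h + q)*(6*h + q)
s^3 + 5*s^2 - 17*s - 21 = (s - 3)*(s + 1)*(s + 7)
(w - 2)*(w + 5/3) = w^2 - w/3 - 10/3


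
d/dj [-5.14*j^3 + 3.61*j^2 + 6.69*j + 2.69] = -15.42*j^2 + 7.22*j + 6.69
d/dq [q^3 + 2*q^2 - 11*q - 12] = 3*q^2 + 4*q - 11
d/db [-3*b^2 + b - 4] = 1 - 6*b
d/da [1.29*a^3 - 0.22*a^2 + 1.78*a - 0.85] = 3.87*a^2 - 0.44*a + 1.78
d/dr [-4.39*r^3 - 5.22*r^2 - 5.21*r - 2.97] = -13.17*r^2 - 10.44*r - 5.21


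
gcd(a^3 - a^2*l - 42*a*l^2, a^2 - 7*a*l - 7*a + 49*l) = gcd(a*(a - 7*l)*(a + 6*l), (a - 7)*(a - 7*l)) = a - 7*l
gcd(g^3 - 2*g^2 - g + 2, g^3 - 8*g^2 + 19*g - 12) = g - 1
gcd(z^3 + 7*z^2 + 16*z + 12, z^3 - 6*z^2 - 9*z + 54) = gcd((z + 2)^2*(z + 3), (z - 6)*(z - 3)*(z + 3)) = z + 3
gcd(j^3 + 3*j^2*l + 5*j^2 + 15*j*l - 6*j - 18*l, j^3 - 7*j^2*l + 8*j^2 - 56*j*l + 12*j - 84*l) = j + 6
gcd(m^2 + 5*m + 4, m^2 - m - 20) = m + 4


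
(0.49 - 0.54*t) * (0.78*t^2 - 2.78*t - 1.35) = -0.4212*t^3 + 1.8834*t^2 - 0.6332*t - 0.6615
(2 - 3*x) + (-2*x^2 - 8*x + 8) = -2*x^2 - 11*x + 10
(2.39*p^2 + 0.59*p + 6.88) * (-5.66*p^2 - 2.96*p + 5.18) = -13.5274*p^4 - 10.4138*p^3 - 28.307*p^2 - 17.3086*p + 35.6384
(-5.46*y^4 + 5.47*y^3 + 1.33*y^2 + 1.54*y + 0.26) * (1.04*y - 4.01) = -5.6784*y^5 + 27.5834*y^4 - 20.5515*y^3 - 3.7317*y^2 - 5.905*y - 1.0426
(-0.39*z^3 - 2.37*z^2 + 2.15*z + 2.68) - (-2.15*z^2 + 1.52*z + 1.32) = -0.39*z^3 - 0.22*z^2 + 0.63*z + 1.36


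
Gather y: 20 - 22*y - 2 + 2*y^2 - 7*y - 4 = 2*y^2 - 29*y + 14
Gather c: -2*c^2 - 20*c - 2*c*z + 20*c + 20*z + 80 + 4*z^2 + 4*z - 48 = -2*c^2 - 2*c*z + 4*z^2 + 24*z + 32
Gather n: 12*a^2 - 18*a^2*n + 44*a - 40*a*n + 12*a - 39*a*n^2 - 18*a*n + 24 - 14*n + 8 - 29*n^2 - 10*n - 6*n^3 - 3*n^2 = 12*a^2 + 56*a - 6*n^3 + n^2*(-39*a - 32) + n*(-18*a^2 - 58*a - 24) + 32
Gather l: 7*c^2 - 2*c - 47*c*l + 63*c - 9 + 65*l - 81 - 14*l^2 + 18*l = 7*c^2 + 61*c - 14*l^2 + l*(83 - 47*c) - 90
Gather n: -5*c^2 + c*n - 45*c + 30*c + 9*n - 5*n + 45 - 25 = -5*c^2 - 15*c + n*(c + 4) + 20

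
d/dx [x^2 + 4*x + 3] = 2*x + 4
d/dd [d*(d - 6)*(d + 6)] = 3*d^2 - 36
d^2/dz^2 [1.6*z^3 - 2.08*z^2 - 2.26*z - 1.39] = 9.6*z - 4.16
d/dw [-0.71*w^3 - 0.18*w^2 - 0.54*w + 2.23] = -2.13*w^2 - 0.36*w - 0.54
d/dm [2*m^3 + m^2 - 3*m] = 6*m^2 + 2*m - 3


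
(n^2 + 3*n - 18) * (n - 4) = n^3 - n^2 - 30*n + 72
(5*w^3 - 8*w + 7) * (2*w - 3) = 10*w^4 - 15*w^3 - 16*w^2 + 38*w - 21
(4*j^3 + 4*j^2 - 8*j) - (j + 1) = 4*j^3 + 4*j^2 - 9*j - 1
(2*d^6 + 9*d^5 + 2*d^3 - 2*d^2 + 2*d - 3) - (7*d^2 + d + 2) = 2*d^6 + 9*d^5 + 2*d^3 - 9*d^2 + d - 5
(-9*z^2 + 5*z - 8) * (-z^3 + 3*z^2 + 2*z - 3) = 9*z^5 - 32*z^4 + 5*z^3 + 13*z^2 - 31*z + 24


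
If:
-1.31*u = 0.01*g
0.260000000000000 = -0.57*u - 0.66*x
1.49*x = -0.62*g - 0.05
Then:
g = 0.85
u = -0.01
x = -0.39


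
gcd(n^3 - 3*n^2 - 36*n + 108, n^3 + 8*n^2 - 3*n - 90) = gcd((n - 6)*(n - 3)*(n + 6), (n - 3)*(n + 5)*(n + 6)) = n^2 + 3*n - 18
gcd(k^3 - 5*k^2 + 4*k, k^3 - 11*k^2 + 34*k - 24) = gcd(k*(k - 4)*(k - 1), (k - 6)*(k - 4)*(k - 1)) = k^2 - 5*k + 4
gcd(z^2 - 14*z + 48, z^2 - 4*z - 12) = z - 6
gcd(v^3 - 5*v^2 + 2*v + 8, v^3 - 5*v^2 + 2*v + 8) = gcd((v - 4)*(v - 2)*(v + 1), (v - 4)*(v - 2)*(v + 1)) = v^3 - 5*v^2 + 2*v + 8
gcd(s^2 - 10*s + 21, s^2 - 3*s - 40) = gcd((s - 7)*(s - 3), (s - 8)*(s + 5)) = 1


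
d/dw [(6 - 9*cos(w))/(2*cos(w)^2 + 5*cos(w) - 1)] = 3*(-6*cos(w)^2 + 8*cos(w) + 7)*sin(w)/(5*cos(w) + cos(2*w))^2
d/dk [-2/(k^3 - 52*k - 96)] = 2*(3*k^2 - 52)/(-k^3 + 52*k + 96)^2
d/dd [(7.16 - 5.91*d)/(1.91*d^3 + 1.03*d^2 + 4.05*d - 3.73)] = (22.5762*d^3 - 34.9395*d^2 - 14.7496*d - 6.9537)/(3.6481*d^6 + 3.9346*d^5 + 16.5319*d^4 - 5.9056*d^3 + 8.7187*d^2 - 30.213*d + 13.9129)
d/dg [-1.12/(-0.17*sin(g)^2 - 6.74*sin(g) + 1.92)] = -(0.3808*sin(g) + 7.5488)*cos(g)/(0.17*sin(g)^2 + 6.74*sin(g) - 1.92)^2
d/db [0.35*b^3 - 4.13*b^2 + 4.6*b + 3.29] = 1.05*b^2 - 8.26*b + 4.6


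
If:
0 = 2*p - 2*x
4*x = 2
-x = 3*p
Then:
No Solution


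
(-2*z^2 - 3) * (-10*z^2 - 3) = 20*z^4 + 36*z^2 + 9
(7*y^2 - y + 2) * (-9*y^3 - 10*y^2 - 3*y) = -63*y^5 - 61*y^4 - 29*y^3 - 17*y^2 - 6*y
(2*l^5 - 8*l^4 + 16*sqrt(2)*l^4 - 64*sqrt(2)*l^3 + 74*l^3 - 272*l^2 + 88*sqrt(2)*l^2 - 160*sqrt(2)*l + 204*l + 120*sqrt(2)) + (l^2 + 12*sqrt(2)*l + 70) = 2*l^5 - 8*l^4 + 16*sqrt(2)*l^4 - 64*sqrt(2)*l^3 + 74*l^3 - 271*l^2 + 88*sqrt(2)*l^2 - 148*sqrt(2)*l + 204*l + 70 + 120*sqrt(2)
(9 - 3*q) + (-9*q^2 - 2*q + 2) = -9*q^2 - 5*q + 11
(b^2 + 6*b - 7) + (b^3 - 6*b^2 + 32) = b^3 - 5*b^2 + 6*b + 25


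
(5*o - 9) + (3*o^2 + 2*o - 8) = 3*o^2 + 7*o - 17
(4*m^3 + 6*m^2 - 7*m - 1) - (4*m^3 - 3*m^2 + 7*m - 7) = 9*m^2 - 14*m + 6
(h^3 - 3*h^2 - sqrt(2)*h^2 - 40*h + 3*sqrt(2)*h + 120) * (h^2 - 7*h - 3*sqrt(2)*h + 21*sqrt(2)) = h^5 - 10*h^4 - 4*sqrt(2)*h^4 - 13*h^3 + 40*sqrt(2)*h^3 + 36*sqrt(2)*h^2 + 340*h^2 - 1200*sqrt(2)*h - 714*h + 2520*sqrt(2)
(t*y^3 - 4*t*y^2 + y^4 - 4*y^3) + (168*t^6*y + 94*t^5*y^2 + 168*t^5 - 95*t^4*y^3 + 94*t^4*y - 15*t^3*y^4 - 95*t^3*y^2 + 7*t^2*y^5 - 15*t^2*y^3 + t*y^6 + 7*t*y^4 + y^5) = 168*t^6*y + 94*t^5*y^2 + 168*t^5 - 95*t^4*y^3 + 94*t^4*y - 15*t^3*y^4 - 95*t^3*y^2 + 7*t^2*y^5 - 15*t^2*y^3 + t*y^6 + 7*t*y^4 + t*y^3 - 4*t*y^2 + y^5 + y^4 - 4*y^3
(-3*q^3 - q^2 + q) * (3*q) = -9*q^4 - 3*q^3 + 3*q^2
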